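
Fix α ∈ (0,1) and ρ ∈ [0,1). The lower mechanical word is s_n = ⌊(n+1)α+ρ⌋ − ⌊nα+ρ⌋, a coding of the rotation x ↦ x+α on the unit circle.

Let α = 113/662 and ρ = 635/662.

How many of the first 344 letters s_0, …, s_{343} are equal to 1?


#1s = Σ_{n=0}^{343} s_n = Σ_{n=0}^{343} (⌊(n+1)α+ρ⌋ − ⌊nα+ρ⌋)
the sum telescopes: every ⌊nα+ρ⌋ with 0 < n < 344 appears once with + and once with −, leaving ⌊344α+ρ⌋ − ⌊0·α+ρ⌋
344α + ρ = (344·113 + 635) / 662 = 39507/662
ρ = 635/662
⌊39507/662⌋ = 59,  ⌊635/662⌋ = 0
#1s = 59 − 0 = 59

59


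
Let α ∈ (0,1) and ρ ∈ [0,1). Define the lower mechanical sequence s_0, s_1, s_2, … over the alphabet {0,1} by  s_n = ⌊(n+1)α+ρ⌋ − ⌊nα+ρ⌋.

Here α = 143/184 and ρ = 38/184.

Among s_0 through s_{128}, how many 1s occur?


100

#1s = Σ_{n=0}^{128} s_n = Σ_{n=0}^{128} (⌊(n+1)α+ρ⌋ − ⌊nα+ρ⌋)
the sum telescopes: every ⌊nα+ρ⌋ with 0 < n < 129 appears once with + and once with −, leaving ⌊129α+ρ⌋ − ⌊0·α+ρ⌋
129α + ρ = (129·143 + 38) / 184 = 18485/184
ρ = 38/184
⌊18485/184⌋ = 100,  ⌊38/184⌋ = 0
#1s = 100 − 0 = 100


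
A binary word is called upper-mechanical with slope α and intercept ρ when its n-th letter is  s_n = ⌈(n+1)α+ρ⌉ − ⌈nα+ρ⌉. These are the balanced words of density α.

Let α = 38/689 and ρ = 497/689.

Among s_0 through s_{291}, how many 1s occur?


#1s = Σ_{n=0}^{291} s_n = Σ_{n=0}^{291} (⌈(n+1)α+ρ⌉ − ⌈nα+ρ⌉)
the sum telescopes: every ⌈nα+ρ⌉ with 0 < n < 292 appears once with + and once with −, leaving ⌈292α+ρ⌉ − ⌈0·α+ρ⌉
292α + ρ = (292·38 + 497) / 689 = 11593/689
ρ = 497/689
⌈11593/689⌉ = 17,  ⌈497/689⌉ = 1
#1s = 17 − 1 = 16

16


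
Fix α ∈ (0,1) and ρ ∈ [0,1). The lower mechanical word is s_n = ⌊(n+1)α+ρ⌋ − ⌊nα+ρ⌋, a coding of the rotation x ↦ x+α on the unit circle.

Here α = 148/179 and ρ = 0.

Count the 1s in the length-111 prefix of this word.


91

#1s = Σ_{n=0}^{110} s_n = Σ_{n=0}^{110} (⌊(n+1)α+ρ⌋ − ⌊nα+ρ⌋)
the sum telescopes: every ⌊nα+ρ⌋ with 0 < n < 111 appears once with + and once with −, leaving ⌊111α+ρ⌋ − ⌊0·α+ρ⌋
111α + ρ = (111·148) / 179 = 16428/179
ρ = 0/179
⌊16428/179⌋ = 91,  ⌊0/179⌋ = 0
#1s = 91 − 0 = 91


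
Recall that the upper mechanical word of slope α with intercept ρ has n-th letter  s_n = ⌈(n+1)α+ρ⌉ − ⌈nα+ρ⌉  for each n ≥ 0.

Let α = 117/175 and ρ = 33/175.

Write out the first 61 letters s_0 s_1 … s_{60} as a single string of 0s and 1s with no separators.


0110110110110110110110110110110110110110110110110110110110110

n=0: ⌈(1·117+33)/175⌉ − ⌈(0·117+33)/175⌉ = ⌈150/175⌉ − ⌈33/175⌉ = 1 − 1 = 0
n=1: ⌈(2·117+33)/175⌉ − ⌈(1·117+33)/175⌉ = ⌈267/175⌉ − ⌈150/175⌉ = 2 − 1 = 1
n=2: ⌈(3·117+33)/175⌉ − ⌈(2·117+33)/175⌉ = ⌈384/175⌉ − ⌈267/175⌉ = 3 − 2 = 1
n=3: ⌈(4·117+33)/175⌉ − ⌈(3·117+33)/175⌉ = ⌈501/175⌉ − ⌈384/175⌉ = 3 − 3 = 0
n=4: ⌈(5·117+33)/175⌉ − ⌈(4·117+33)/175⌉ = ⌈618/175⌉ − ⌈501/175⌉ = 4 − 3 = 1
n=5: ⌈(6·117+33)/175⌉ − ⌈(5·117+33)/175⌉ = ⌈735/175⌉ − ⌈618/175⌉ = 5 − 4 = 1
n=6: ⌈(7·117+33)/175⌉ − ⌈(6·117+33)/175⌉ = ⌈852/175⌉ − ⌈735/175⌉ = 5 − 5 = 0
n=7: ⌈(8·117+33)/175⌉ − ⌈(7·117+33)/175⌉ = ⌈969/175⌉ − ⌈852/175⌉ = 6 − 5 = 1
n=8: ⌈(9·117+33)/175⌉ − ⌈(8·117+33)/175⌉ = ⌈1086/175⌉ − ⌈969/175⌉ = 7 − 6 = 1
n=9: ⌈(10·117+33)/175⌉ − ⌈(9·117+33)/175⌉ = ⌈1203/175⌉ − ⌈1086/175⌉ = 7 − 7 = 0
n=10: ⌈(11·117+33)/175⌉ − ⌈(10·117+33)/175⌉ = ⌈1320/175⌉ − ⌈1203/175⌉ = 8 − 7 = 1
n=11: ⌈(12·117+33)/175⌉ − ⌈(11·117+33)/175⌉ = ⌈1437/175⌉ − ⌈1320/175⌉ = 9 − 8 = 1
n=12: ⌈(13·117+33)/175⌉ − ⌈(12·117+33)/175⌉ = ⌈1554/175⌉ − ⌈1437/175⌉ = 9 − 9 = 0
n=13: ⌈(14·117+33)/175⌉ − ⌈(13·117+33)/175⌉ = ⌈1671/175⌉ − ⌈1554/175⌉ = 10 − 9 = 1
n=14: ⌈(15·117+33)/175⌉ − ⌈(14·117+33)/175⌉ = ⌈1788/175⌉ − ⌈1671/175⌉ = 11 − 10 = 1
n=15: ⌈(16·117+33)/175⌉ − ⌈(15·117+33)/175⌉ = ⌈1905/175⌉ − ⌈1788/175⌉ = 11 − 11 = 0
n=16: ⌈(17·117+33)/175⌉ − ⌈(16·117+33)/175⌉ = ⌈2022/175⌉ − ⌈1905/175⌉ = 12 − 11 = 1
n=17: ⌈(18·117+33)/175⌉ − ⌈(17·117+33)/175⌉ = ⌈2139/175⌉ − ⌈2022/175⌉ = 13 − 12 = 1
n=18: ⌈(19·117+33)/175⌉ − ⌈(18·117+33)/175⌉ = ⌈2256/175⌉ − ⌈2139/175⌉ = 13 − 13 = 0
n=19: ⌈(20·117+33)/175⌉ − ⌈(19·117+33)/175⌉ = ⌈2373/175⌉ − ⌈2256/175⌉ = 14 − 13 = 1
n=20: ⌈(21·117+33)/175⌉ − ⌈(20·117+33)/175⌉ = ⌈2490/175⌉ − ⌈2373/175⌉ = 15 − 14 = 1
n=21: ⌈(22·117+33)/175⌉ − ⌈(21·117+33)/175⌉ = ⌈2607/175⌉ − ⌈2490/175⌉ = 15 − 15 = 0
n=22: ⌈(23·117+33)/175⌉ − ⌈(22·117+33)/175⌉ = ⌈2724/175⌉ − ⌈2607/175⌉ = 16 − 15 = 1
n=23: ⌈(24·117+33)/175⌉ − ⌈(23·117+33)/175⌉ = ⌈2841/175⌉ − ⌈2724/175⌉ = 17 − 16 = 1
n=24: ⌈(25·117+33)/175⌉ − ⌈(24·117+33)/175⌉ = ⌈2958/175⌉ − ⌈2841/175⌉ = 17 − 17 = 0
n=25: ⌈(26·117+33)/175⌉ − ⌈(25·117+33)/175⌉ = ⌈3075/175⌉ − ⌈2958/175⌉ = 18 − 17 = 1
n=26: ⌈(27·117+33)/175⌉ − ⌈(26·117+33)/175⌉ = ⌈3192/175⌉ − ⌈3075/175⌉ = 19 − 18 = 1
n=27: ⌈(28·117+33)/175⌉ − ⌈(27·117+33)/175⌉ = ⌈3309/175⌉ − ⌈3192/175⌉ = 19 − 19 = 0
n=28: ⌈(29·117+33)/175⌉ − ⌈(28·117+33)/175⌉ = ⌈3426/175⌉ − ⌈3309/175⌉ = 20 − 19 = 1
n=29: ⌈(30·117+33)/175⌉ − ⌈(29·117+33)/175⌉ = ⌈3543/175⌉ − ⌈3426/175⌉ = 21 − 20 = 1
n=30: ⌈(31·117+33)/175⌉ − ⌈(30·117+33)/175⌉ = ⌈3660/175⌉ − ⌈3543/175⌉ = 21 − 21 = 0
n=31: ⌈(32·117+33)/175⌉ − ⌈(31·117+33)/175⌉ = ⌈3777/175⌉ − ⌈3660/175⌉ = 22 − 21 = 1
n=32: ⌈(33·117+33)/175⌉ − ⌈(32·117+33)/175⌉ = ⌈3894/175⌉ − ⌈3777/175⌉ = 23 − 22 = 1
n=33: ⌈(34·117+33)/175⌉ − ⌈(33·117+33)/175⌉ = ⌈4011/175⌉ − ⌈3894/175⌉ = 23 − 23 = 0
n=34: ⌈(35·117+33)/175⌉ − ⌈(34·117+33)/175⌉ = ⌈4128/175⌉ − ⌈4011/175⌉ = 24 − 23 = 1
n=35: ⌈(36·117+33)/175⌉ − ⌈(35·117+33)/175⌉ = ⌈4245/175⌉ − ⌈4128/175⌉ = 25 − 24 = 1
n=36: ⌈(37·117+33)/175⌉ − ⌈(36·117+33)/175⌉ = ⌈4362/175⌉ − ⌈4245/175⌉ = 25 − 25 = 0
n=37: ⌈(38·117+33)/175⌉ − ⌈(37·117+33)/175⌉ = ⌈4479/175⌉ − ⌈4362/175⌉ = 26 − 25 = 1
n=38: ⌈(39·117+33)/175⌉ − ⌈(38·117+33)/175⌉ = ⌈4596/175⌉ − ⌈4479/175⌉ = 27 − 26 = 1
n=39: ⌈(40·117+33)/175⌉ − ⌈(39·117+33)/175⌉ = ⌈4713/175⌉ − ⌈4596/175⌉ = 27 − 27 = 0
n=40: ⌈(41·117+33)/175⌉ − ⌈(40·117+33)/175⌉ = ⌈4830/175⌉ − ⌈4713/175⌉ = 28 − 27 = 1
n=41: ⌈(42·117+33)/175⌉ − ⌈(41·117+33)/175⌉ = ⌈4947/175⌉ − ⌈4830/175⌉ = 29 − 28 = 1
n=42: ⌈(43·117+33)/175⌉ − ⌈(42·117+33)/175⌉ = ⌈5064/175⌉ − ⌈4947/175⌉ = 29 − 29 = 0
n=43: ⌈(44·117+33)/175⌉ − ⌈(43·117+33)/175⌉ = ⌈5181/175⌉ − ⌈5064/175⌉ = 30 − 29 = 1
n=44: ⌈(45·117+33)/175⌉ − ⌈(44·117+33)/175⌉ = ⌈5298/175⌉ − ⌈5181/175⌉ = 31 − 30 = 1
n=45: ⌈(46·117+33)/175⌉ − ⌈(45·117+33)/175⌉ = ⌈5415/175⌉ − ⌈5298/175⌉ = 31 − 31 = 0
n=46: ⌈(47·117+33)/175⌉ − ⌈(46·117+33)/175⌉ = ⌈5532/175⌉ − ⌈5415/175⌉ = 32 − 31 = 1
n=47: ⌈(48·117+33)/175⌉ − ⌈(47·117+33)/175⌉ = ⌈5649/175⌉ − ⌈5532/175⌉ = 33 − 32 = 1
n=48: ⌈(49·117+33)/175⌉ − ⌈(48·117+33)/175⌉ = ⌈5766/175⌉ − ⌈5649/175⌉ = 33 − 33 = 0
n=49: ⌈(50·117+33)/175⌉ − ⌈(49·117+33)/175⌉ = ⌈5883/175⌉ − ⌈5766/175⌉ = 34 − 33 = 1
n=50: ⌈(51·117+33)/175⌉ − ⌈(50·117+33)/175⌉ = ⌈6000/175⌉ − ⌈5883/175⌉ = 35 − 34 = 1
n=51: ⌈(52·117+33)/175⌉ − ⌈(51·117+33)/175⌉ = ⌈6117/175⌉ − ⌈6000/175⌉ = 35 − 35 = 0
n=52: ⌈(53·117+33)/175⌉ − ⌈(52·117+33)/175⌉ = ⌈6234/175⌉ − ⌈6117/175⌉ = 36 − 35 = 1
n=53: ⌈(54·117+33)/175⌉ − ⌈(53·117+33)/175⌉ = ⌈6351/175⌉ − ⌈6234/175⌉ = 37 − 36 = 1
n=54: ⌈(55·117+33)/175⌉ − ⌈(54·117+33)/175⌉ = ⌈6468/175⌉ − ⌈6351/175⌉ = 37 − 37 = 0
n=55: ⌈(56·117+33)/175⌉ − ⌈(55·117+33)/175⌉ = ⌈6585/175⌉ − ⌈6468/175⌉ = 38 − 37 = 1
n=56: ⌈(57·117+33)/175⌉ − ⌈(56·117+33)/175⌉ = ⌈6702/175⌉ − ⌈6585/175⌉ = 39 − 38 = 1
n=57: ⌈(58·117+33)/175⌉ − ⌈(57·117+33)/175⌉ = ⌈6819/175⌉ − ⌈6702/175⌉ = 39 − 39 = 0
n=58: ⌈(59·117+33)/175⌉ − ⌈(58·117+33)/175⌉ = ⌈6936/175⌉ − ⌈6819/175⌉ = 40 − 39 = 1
n=59: ⌈(60·117+33)/175⌉ − ⌈(59·117+33)/175⌉ = ⌈7053/175⌉ − ⌈6936/175⌉ = 41 − 40 = 1
n=60: ⌈(61·117+33)/175⌉ − ⌈(60·117+33)/175⌉ = ⌈7170/175⌉ − ⌈7053/175⌉ = 41 − 41 = 0


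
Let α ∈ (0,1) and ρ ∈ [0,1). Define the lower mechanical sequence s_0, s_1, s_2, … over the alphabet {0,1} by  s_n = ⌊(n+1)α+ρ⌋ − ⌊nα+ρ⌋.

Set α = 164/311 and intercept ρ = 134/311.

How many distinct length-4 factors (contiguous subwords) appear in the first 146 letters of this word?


t_n = ⌊(n·164+134)/311⌋ for n = 0 … 146:
  n=0…9: ⌊134/311⌋=0 ⌊298/311⌋=0 ⌊462/311⌋=1 ⌊626/311⌋=2 ⌊790/311⌋=2 ⌊954/311⌋=3 ⌊1118/311⌋=3 ⌊1282/311⌋=4 ⌊1446/311⌋=4 ⌊1610/311⌋=5
  n=10…19: ⌊1774/311⌋=5 ⌊1938/311⌋=6 ⌊2102/311⌋=6 ⌊2266/311⌋=7 ⌊2430/311⌋=7 ⌊2594/311⌋=8 ⌊2758/311⌋=8 ⌊2922/311⌋=9 ⌊3086/311⌋=9 ⌊3250/311⌋=10
  n=20…29: ⌊3414/311⌋=10 ⌊3578/311⌋=11 ⌊3742/311⌋=12 ⌊3906/311⌋=12 ⌊4070/311⌋=13 ⌊4234/311⌋=13 ⌊4398/311⌋=14 ⌊4562/311⌋=14 ⌊4726/311⌋=15 ⌊4890/311⌋=15
  n=30…39: ⌊5054/311⌋=16 ⌊5218/311⌋=16 ⌊5382/311⌋=17 ⌊5546/311⌋=17 ⌊5710/311⌋=18 ⌊5874/311⌋=18 ⌊6038/311⌋=19 ⌊6202/311⌋=19 ⌊6366/311⌋=20 ⌊6530/311⌋=20
  n=40…49: ⌊6694/311⌋=21 ⌊6858/311⌋=22 ⌊7022/311⌋=22 ⌊7186/311⌋=23 ⌊7350/311⌋=23 ⌊7514/311⌋=24 ⌊7678/311⌋=24 ⌊7842/311⌋=25 ⌊8006/311⌋=25 ⌊8170/311⌋=26
  n=50…59: ⌊8334/311⌋=26 ⌊8498/311⌋=27 ⌊8662/311⌋=27 ⌊8826/311⌋=28 ⌊8990/311⌋=28 ⌊9154/311⌋=29 ⌊9318/311⌋=29 ⌊9482/311⌋=30 ⌊9646/311⌋=31 ⌊9810/311⌋=31
  n=60…69: ⌊9974/311⌋=32 ⌊10138/311⌋=32 ⌊10302/311⌋=33 ⌊10466/311⌋=33 ⌊10630/311⌋=34 ⌊10794/311⌋=34 ⌊10958/311⌋=35 ⌊11122/311⌋=35 ⌊11286/311⌋=36 ⌊11450/311⌋=36
  n=70…79: ⌊11614/311⌋=37 ⌊11778/311⌋=37 ⌊11942/311⌋=38 ⌊12106/311⌋=38 ⌊12270/311⌋=39 ⌊12434/311⌋=39 ⌊12598/311⌋=40 ⌊12762/311⌋=41 ⌊12926/311⌋=41 ⌊13090/311⌋=42
  n=80…89: ⌊13254/311⌋=42 ⌊13418/311⌋=43 ⌊13582/311⌋=43 ⌊13746/311⌋=44 ⌊13910/311⌋=44 ⌊14074/311⌋=45 ⌊14238/311⌋=45 ⌊14402/311⌋=46 ⌊14566/311⌋=46 ⌊14730/311⌋=47
  n=90…99: ⌊14894/311⌋=47 ⌊15058/311⌋=48 ⌊15222/311⌋=48 ⌊15386/311⌋=49 ⌊15550/311⌋=50 ⌊15714/311⌋=50 ⌊15878/311⌋=51 ⌊16042/311⌋=51 ⌊16206/311⌋=52 ⌊16370/311⌋=52
  n=100…109: ⌊16534/311⌋=53 ⌊16698/311⌋=53 ⌊16862/311⌋=54 ⌊17026/311⌋=54 ⌊17190/311⌋=55 ⌊17354/311⌋=55 ⌊17518/311⌋=56 ⌊17682/311⌋=56 ⌊17846/311⌋=57 ⌊18010/311⌋=57
  n=110…119: ⌊18174/311⌋=58 ⌊18338/311⌋=58 ⌊18502/311⌋=59 ⌊18666/311⌋=60 ⌊18830/311⌋=60 ⌊18994/311⌋=61 ⌊19158/311⌋=61 ⌊19322/311⌋=62 ⌊19486/311⌋=62 ⌊19650/311⌋=63
  n=120…129: ⌊19814/311⌋=63 ⌊19978/311⌋=64 ⌊20142/311⌋=64 ⌊20306/311⌋=65 ⌊20470/311⌋=65 ⌊20634/311⌋=66 ⌊20798/311⌋=66 ⌊20962/311⌋=67 ⌊21126/311⌋=67 ⌊21290/311⌋=68
  n=130…139: ⌊21454/311⌋=68 ⌊21618/311⌋=69 ⌊21782/311⌋=70 ⌊21946/311⌋=70 ⌊22110/311⌋=71 ⌊22274/311⌋=71 ⌊22438/311⌋=72 ⌊22602/311⌋=72 ⌊22766/311⌋=73 ⌊22930/311⌋=73
  n=140…146: ⌊23094/311⌋=74 ⌊23258/311⌋=74 ⌊23422/311⌋=75 ⌊23586/311⌋=75 ⌊23750/311⌋=76 ⌊23914/311⌋=76 ⌊24078/311⌋=77
s_n = t_(n+1) − t_n for n = 0 … 145 gives
prefix = 01101010101010101010110101010101010101011010101010101010110101010101010101011010101010101010110101010101010101011010101010101010101101010101010101
slide a length-4 window over [0..3] … [142..145] (143 windows); first occurrence of each distinct factor:
  [  0..  3] 0110
  [  1..  4] 1101
  [  2..  5] 1010
  [  3..  6] 0101
  [ 18.. 21] 1011
  (the other 138 windows repeat one of these)
distinct factors: {0101, 0110, 1010, 1011, 1101}
count = 5  (Sturmian bound for length 4 is 5)

5


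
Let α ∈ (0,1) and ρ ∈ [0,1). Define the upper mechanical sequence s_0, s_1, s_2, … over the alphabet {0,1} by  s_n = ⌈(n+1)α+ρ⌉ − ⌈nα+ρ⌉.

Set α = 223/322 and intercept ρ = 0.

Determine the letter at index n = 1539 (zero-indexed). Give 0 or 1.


(n+1)α + ρ = (1540·223) / 322 = 343420/322
nα + ρ     = (1539·223) / 322 = 343197/322
⌈343420/322⌉ = 1067,  ⌈343197/322⌉ = 1066
s_{1539} = 1067 − 1066 = 1

1


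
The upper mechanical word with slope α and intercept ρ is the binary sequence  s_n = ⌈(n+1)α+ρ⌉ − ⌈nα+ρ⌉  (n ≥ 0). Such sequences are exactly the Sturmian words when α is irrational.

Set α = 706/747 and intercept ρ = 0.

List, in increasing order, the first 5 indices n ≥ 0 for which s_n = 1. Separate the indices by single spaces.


n=0: ⌈706/747⌉−⌈0/747⌉ = 1−0 = 1  ← one
n=1: ⌈1412/747⌉−⌈706/747⌉ = 2−1 = 1  ← one
n=2: ⌈2118/747⌉−⌈1412/747⌉ = 3−2 = 1  ← one
n=3: ⌈2824/747⌉−⌈2118/747⌉ = 4−3 = 1  ← one
n=4: ⌈3530/747⌉−⌈2824/747⌉ = 5−4 = 1  ← one
positions of the first 5 ones: 0 1 2 3 4

0 1 2 3 4


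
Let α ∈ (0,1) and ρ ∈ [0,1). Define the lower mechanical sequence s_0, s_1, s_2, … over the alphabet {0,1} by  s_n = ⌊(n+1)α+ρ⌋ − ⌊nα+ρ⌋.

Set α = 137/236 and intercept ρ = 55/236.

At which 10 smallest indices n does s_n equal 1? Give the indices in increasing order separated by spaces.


n=0: ⌊192/236⌋−⌊55/236⌋ = 0−0 = 0
n=1: ⌊329/236⌋−⌊192/236⌋ = 1−0 = 1  ← one
n=2: ⌊466/236⌋−⌊329/236⌋ = 1−1 = 0
n=3: ⌊603/236⌋−⌊466/236⌋ = 2−1 = 1  ← one
n=4: ⌊740/236⌋−⌊603/236⌋ = 3−2 = 1  ← one
n=5: ⌊877/236⌋−⌊740/236⌋ = 3−3 = 0
n=6: ⌊1014/236⌋−⌊877/236⌋ = 4−3 = 1  ← one
n=7: ⌊1151/236⌋−⌊1014/236⌋ = 4−4 = 0
n=8: ⌊1288/236⌋−⌊1151/236⌋ = 5−4 = 1  ← one
n=9: ⌊1425/236⌋−⌊1288/236⌋ = 6−5 = 1  ← one
n=10: ⌊1562/236⌋−⌊1425/236⌋ = 6−6 = 0
n=11: ⌊1699/236⌋−⌊1562/236⌋ = 7−6 = 1  ← one
n=12: ⌊1836/236⌋−⌊1699/236⌋ = 7−7 = 0
n=13: ⌊1973/236⌋−⌊1836/236⌋ = 8−7 = 1  ← one
n=14: ⌊2110/236⌋−⌊1973/236⌋ = 8−8 = 0
n=15: ⌊2247/236⌋−⌊2110/236⌋ = 9−8 = 1  ← one
n=16: ⌊2384/236⌋−⌊2247/236⌋ = 10−9 = 1  ← one
positions of the first 10 ones: 1 3 4 6 8 9 11 13 15 16

1 3 4 6 8 9 11 13 15 16


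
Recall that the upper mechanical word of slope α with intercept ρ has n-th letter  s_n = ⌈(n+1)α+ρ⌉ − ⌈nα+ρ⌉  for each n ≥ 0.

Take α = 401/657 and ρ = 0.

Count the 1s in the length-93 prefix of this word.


57

#1s = Σ_{n=0}^{92} s_n = Σ_{n=0}^{92} (⌈(n+1)α+ρ⌉ − ⌈nα+ρ⌉)
the sum telescopes: every ⌈nα+ρ⌉ with 0 < n < 93 appears once with + and once with −, leaving ⌈93α+ρ⌉ − ⌈0·α+ρ⌉
93α + ρ = (93·401) / 657 = 37293/657
ρ = 0/657
⌈37293/657⌉ = 57,  ⌈0/657⌉ = 0
#1s = 57 − 0 = 57


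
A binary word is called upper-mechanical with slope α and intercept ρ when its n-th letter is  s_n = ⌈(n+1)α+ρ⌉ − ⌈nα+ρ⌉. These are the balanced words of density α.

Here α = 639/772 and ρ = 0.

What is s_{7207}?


(n+1)α + ρ = (7208·639) / 772 = 4605912/772
nα + ρ     = (7207·639) / 772 = 4605273/772
⌈4605912/772⌉ = 5967,  ⌈4605273/772⌉ = 5966
s_{7207} = 5967 − 5966 = 1

1


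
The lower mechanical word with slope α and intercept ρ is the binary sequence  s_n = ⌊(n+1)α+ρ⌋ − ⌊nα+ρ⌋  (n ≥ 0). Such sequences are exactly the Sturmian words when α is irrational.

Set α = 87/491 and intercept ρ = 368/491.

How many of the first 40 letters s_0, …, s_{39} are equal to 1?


#1s = Σ_{n=0}^{39} s_n = Σ_{n=0}^{39} (⌊(n+1)α+ρ⌋ − ⌊nα+ρ⌋)
the sum telescopes: every ⌊nα+ρ⌋ with 0 < n < 40 appears once with + and once with −, leaving ⌊40α+ρ⌋ − ⌊0·α+ρ⌋
40α + ρ = (40·87 + 368) / 491 = 3848/491
ρ = 368/491
⌊3848/491⌋ = 7,  ⌊368/491⌋ = 0
#1s = 7 − 0 = 7

7


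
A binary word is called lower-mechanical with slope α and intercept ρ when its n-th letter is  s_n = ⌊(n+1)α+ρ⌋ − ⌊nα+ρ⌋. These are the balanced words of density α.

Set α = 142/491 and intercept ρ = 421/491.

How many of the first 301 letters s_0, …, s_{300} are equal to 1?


#1s = Σ_{n=0}^{300} s_n = Σ_{n=0}^{300} (⌊(n+1)α+ρ⌋ − ⌊nα+ρ⌋)
the sum telescopes: every ⌊nα+ρ⌋ with 0 < n < 301 appears once with + and once with −, leaving ⌊301α+ρ⌋ − ⌊0·α+ρ⌋
301α + ρ = (301·142 + 421) / 491 = 43163/491
ρ = 421/491
⌊43163/491⌋ = 87,  ⌊421/491⌋ = 0
#1s = 87 − 0 = 87

87


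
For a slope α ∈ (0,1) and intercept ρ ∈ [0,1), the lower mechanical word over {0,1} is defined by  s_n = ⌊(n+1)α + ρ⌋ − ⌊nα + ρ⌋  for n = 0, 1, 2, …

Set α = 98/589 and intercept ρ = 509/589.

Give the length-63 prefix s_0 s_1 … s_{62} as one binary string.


100000100000100000100000100000100000100000100000100000100000100

n=0: ⌊(1·98+509)/589⌋ − ⌊(0·98+509)/589⌋ = ⌊607/589⌋ − ⌊509/589⌋ = 1 − 0 = 1
n=1: ⌊(2·98+509)/589⌋ − ⌊(1·98+509)/589⌋ = ⌊705/589⌋ − ⌊607/589⌋ = 1 − 1 = 0
n=2: ⌊(3·98+509)/589⌋ − ⌊(2·98+509)/589⌋ = ⌊803/589⌋ − ⌊705/589⌋ = 1 − 1 = 0
n=3: ⌊(4·98+509)/589⌋ − ⌊(3·98+509)/589⌋ = ⌊901/589⌋ − ⌊803/589⌋ = 1 − 1 = 0
n=4: ⌊(5·98+509)/589⌋ − ⌊(4·98+509)/589⌋ = ⌊999/589⌋ − ⌊901/589⌋ = 1 − 1 = 0
n=5: ⌊(6·98+509)/589⌋ − ⌊(5·98+509)/589⌋ = ⌊1097/589⌋ − ⌊999/589⌋ = 1 − 1 = 0
n=6: ⌊(7·98+509)/589⌋ − ⌊(6·98+509)/589⌋ = ⌊1195/589⌋ − ⌊1097/589⌋ = 2 − 1 = 1
n=7: ⌊(8·98+509)/589⌋ − ⌊(7·98+509)/589⌋ = ⌊1293/589⌋ − ⌊1195/589⌋ = 2 − 2 = 0
n=8: ⌊(9·98+509)/589⌋ − ⌊(8·98+509)/589⌋ = ⌊1391/589⌋ − ⌊1293/589⌋ = 2 − 2 = 0
n=9: ⌊(10·98+509)/589⌋ − ⌊(9·98+509)/589⌋ = ⌊1489/589⌋ − ⌊1391/589⌋ = 2 − 2 = 0
n=10: ⌊(11·98+509)/589⌋ − ⌊(10·98+509)/589⌋ = ⌊1587/589⌋ − ⌊1489/589⌋ = 2 − 2 = 0
n=11: ⌊(12·98+509)/589⌋ − ⌊(11·98+509)/589⌋ = ⌊1685/589⌋ − ⌊1587/589⌋ = 2 − 2 = 0
n=12: ⌊(13·98+509)/589⌋ − ⌊(12·98+509)/589⌋ = ⌊1783/589⌋ − ⌊1685/589⌋ = 3 − 2 = 1
n=13: ⌊(14·98+509)/589⌋ − ⌊(13·98+509)/589⌋ = ⌊1881/589⌋ − ⌊1783/589⌋ = 3 − 3 = 0
n=14: ⌊(15·98+509)/589⌋ − ⌊(14·98+509)/589⌋ = ⌊1979/589⌋ − ⌊1881/589⌋ = 3 − 3 = 0
n=15: ⌊(16·98+509)/589⌋ − ⌊(15·98+509)/589⌋ = ⌊2077/589⌋ − ⌊1979/589⌋ = 3 − 3 = 0
n=16: ⌊(17·98+509)/589⌋ − ⌊(16·98+509)/589⌋ = ⌊2175/589⌋ − ⌊2077/589⌋ = 3 − 3 = 0
n=17: ⌊(18·98+509)/589⌋ − ⌊(17·98+509)/589⌋ = ⌊2273/589⌋ − ⌊2175/589⌋ = 3 − 3 = 0
n=18: ⌊(19·98+509)/589⌋ − ⌊(18·98+509)/589⌋ = ⌊2371/589⌋ − ⌊2273/589⌋ = 4 − 3 = 1
n=19: ⌊(20·98+509)/589⌋ − ⌊(19·98+509)/589⌋ = ⌊2469/589⌋ − ⌊2371/589⌋ = 4 − 4 = 0
n=20: ⌊(21·98+509)/589⌋ − ⌊(20·98+509)/589⌋ = ⌊2567/589⌋ − ⌊2469/589⌋ = 4 − 4 = 0
n=21: ⌊(22·98+509)/589⌋ − ⌊(21·98+509)/589⌋ = ⌊2665/589⌋ − ⌊2567/589⌋ = 4 − 4 = 0
n=22: ⌊(23·98+509)/589⌋ − ⌊(22·98+509)/589⌋ = ⌊2763/589⌋ − ⌊2665/589⌋ = 4 − 4 = 0
n=23: ⌊(24·98+509)/589⌋ − ⌊(23·98+509)/589⌋ = ⌊2861/589⌋ − ⌊2763/589⌋ = 4 − 4 = 0
n=24: ⌊(25·98+509)/589⌋ − ⌊(24·98+509)/589⌋ = ⌊2959/589⌋ − ⌊2861/589⌋ = 5 − 4 = 1
n=25: ⌊(26·98+509)/589⌋ − ⌊(25·98+509)/589⌋ = ⌊3057/589⌋ − ⌊2959/589⌋ = 5 − 5 = 0
n=26: ⌊(27·98+509)/589⌋ − ⌊(26·98+509)/589⌋ = ⌊3155/589⌋ − ⌊3057/589⌋ = 5 − 5 = 0
n=27: ⌊(28·98+509)/589⌋ − ⌊(27·98+509)/589⌋ = ⌊3253/589⌋ − ⌊3155/589⌋ = 5 − 5 = 0
n=28: ⌊(29·98+509)/589⌋ − ⌊(28·98+509)/589⌋ = ⌊3351/589⌋ − ⌊3253/589⌋ = 5 − 5 = 0
n=29: ⌊(30·98+509)/589⌋ − ⌊(29·98+509)/589⌋ = ⌊3449/589⌋ − ⌊3351/589⌋ = 5 − 5 = 0
n=30: ⌊(31·98+509)/589⌋ − ⌊(30·98+509)/589⌋ = ⌊3547/589⌋ − ⌊3449/589⌋ = 6 − 5 = 1
n=31: ⌊(32·98+509)/589⌋ − ⌊(31·98+509)/589⌋ = ⌊3645/589⌋ − ⌊3547/589⌋ = 6 − 6 = 0
n=32: ⌊(33·98+509)/589⌋ − ⌊(32·98+509)/589⌋ = ⌊3743/589⌋ − ⌊3645/589⌋ = 6 − 6 = 0
n=33: ⌊(34·98+509)/589⌋ − ⌊(33·98+509)/589⌋ = ⌊3841/589⌋ − ⌊3743/589⌋ = 6 − 6 = 0
n=34: ⌊(35·98+509)/589⌋ − ⌊(34·98+509)/589⌋ = ⌊3939/589⌋ − ⌊3841/589⌋ = 6 − 6 = 0
n=35: ⌊(36·98+509)/589⌋ − ⌊(35·98+509)/589⌋ = ⌊4037/589⌋ − ⌊3939/589⌋ = 6 − 6 = 0
n=36: ⌊(37·98+509)/589⌋ − ⌊(36·98+509)/589⌋ = ⌊4135/589⌋ − ⌊4037/589⌋ = 7 − 6 = 1
n=37: ⌊(38·98+509)/589⌋ − ⌊(37·98+509)/589⌋ = ⌊4233/589⌋ − ⌊4135/589⌋ = 7 − 7 = 0
n=38: ⌊(39·98+509)/589⌋ − ⌊(38·98+509)/589⌋ = ⌊4331/589⌋ − ⌊4233/589⌋ = 7 − 7 = 0
n=39: ⌊(40·98+509)/589⌋ − ⌊(39·98+509)/589⌋ = ⌊4429/589⌋ − ⌊4331/589⌋ = 7 − 7 = 0
n=40: ⌊(41·98+509)/589⌋ − ⌊(40·98+509)/589⌋ = ⌊4527/589⌋ − ⌊4429/589⌋ = 7 − 7 = 0
n=41: ⌊(42·98+509)/589⌋ − ⌊(41·98+509)/589⌋ = ⌊4625/589⌋ − ⌊4527/589⌋ = 7 − 7 = 0
n=42: ⌊(43·98+509)/589⌋ − ⌊(42·98+509)/589⌋ = ⌊4723/589⌋ − ⌊4625/589⌋ = 8 − 7 = 1
n=43: ⌊(44·98+509)/589⌋ − ⌊(43·98+509)/589⌋ = ⌊4821/589⌋ − ⌊4723/589⌋ = 8 − 8 = 0
n=44: ⌊(45·98+509)/589⌋ − ⌊(44·98+509)/589⌋ = ⌊4919/589⌋ − ⌊4821/589⌋ = 8 − 8 = 0
n=45: ⌊(46·98+509)/589⌋ − ⌊(45·98+509)/589⌋ = ⌊5017/589⌋ − ⌊4919/589⌋ = 8 − 8 = 0
n=46: ⌊(47·98+509)/589⌋ − ⌊(46·98+509)/589⌋ = ⌊5115/589⌋ − ⌊5017/589⌋ = 8 − 8 = 0
n=47: ⌊(48·98+509)/589⌋ − ⌊(47·98+509)/589⌋ = ⌊5213/589⌋ − ⌊5115/589⌋ = 8 − 8 = 0
n=48: ⌊(49·98+509)/589⌋ − ⌊(48·98+509)/589⌋ = ⌊5311/589⌋ − ⌊5213/589⌋ = 9 − 8 = 1
n=49: ⌊(50·98+509)/589⌋ − ⌊(49·98+509)/589⌋ = ⌊5409/589⌋ − ⌊5311/589⌋ = 9 − 9 = 0
n=50: ⌊(51·98+509)/589⌋ − ⌊(50·98+509)/589⌋ = ⌊5507/589⌋ − ⌊5409/589⌋ = 9 − 9 = 0
n=51: ⌊(52·98+509)/589⌋ − ⌊(51·98+509)/589⌋ = ⌊5605/589⌋ − ⌊5507/589⌋ = 9 − 9 = 0
n=52: ⌊(53·98+509)/589⌋ − ⌊(52·98+509)/589⌋ = ⌊5703/589⌋ − ⌊5605/589⌋ = 9 − 9 = 0
n=53: ⌊(54·98+509)/589⌋ − ⌊(53·98+509)/589⌋ = ⌊5801/589⌋ − ⌊5703/589⌋ = 9 − 9 = 0
n=54: ⌊(55·98+509)/589⌋ − ⌊(54·98+509)/589⌋ = ⌊5899/589⌋ − ⌊5801/589⌋ = 10 − 9 = 1
n=55: ⌊(56·98+509)/589⌋ − ⌊(55·98+509)/589⌋ = ⌊5997/589⌋ − ⌊5899/589⌋ = 10 − 10 = 0
n=56: ⌊(57·98+509)/589⌋ − ⌊(56·98+509)/589⌋ = ⌊6095/589⌋ − ⌊5997/589⌋ = 10 − 10 = 0
n=57: ⌊(58·98+509)/589⌋ − ⌊(57·98+509)/589⌋ = ⌊6193/589⌋ − ⌊6095/589⌋ = 10 − 10 = 0
n=58: ⌊(59·98+509)/589⌋ − ⌊(58·98+509)/589⌋ = ⌊6291/589⌋ − ⌊6193/589⌋ = 10 − 10 = 0
n=59: ⌊(60·98+509)/589⌋ − ⌊(59·98+509)/589⌋ = ⌊6389/589⌋ − ⌊6291/589⌋ = 10 − 10 = 0
n=60: ⌊(61·98+509)/589⌋ − ⌊(60·98+509)/589⌋ = ⌊6487/589⌋ − ⌊6389/589⌋ = 11 − 10 = 1
n=61: ⌊(62·98+509)/589⌋ − ⌊(61·98+509)/589⌋ = ⌊6585/589⌋ − ⌊6487/589⌋ = 11 − 11 = 0
n=62: ⌊(63·98+509)/589⌋ − ⌊(62·98+509)/589⌋ = ⌊6683/589⌋ − ⌊6585/589⌋ = 11 − 11 = 0


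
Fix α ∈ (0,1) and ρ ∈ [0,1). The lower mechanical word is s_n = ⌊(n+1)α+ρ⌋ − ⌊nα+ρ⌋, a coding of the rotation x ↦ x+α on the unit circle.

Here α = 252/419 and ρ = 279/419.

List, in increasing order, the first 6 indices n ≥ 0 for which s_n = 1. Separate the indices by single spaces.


n=0: ⌊531/419⌋−⌊279/419⌋ = 1−0 = 1  ← one
n=1: ⌊783/419⌋−⌊531/419⌋ = 1−1 = 0
n=2: ⌊1035/419⌋−⌊783/419⌋ = 2−1 = 1  ← one
n=3: ⌊1287/419⌋−⌊1035/419⌋ = 3−2 = 1  ← one
n=4: ⌊1539/419⌋−⌊1287/419⌋ = 3−3 = 0
n=5: ⌊1791/419⌋−⌊1539/419⌋ = 4−3 = 1  ← one
n=6: ⌊2043/419⌋−⌊1791/419⌋ = 4−4 = 0
n=7: ⌊2295/419⌋−⌊2043/419⌋ = 5−4 = 1  ← one
n=8: ⌊2547/419⌋−⌊2295/419⌋ = 6−5 = 1  ← one
positions of the first 6 ones: 0 2 3 5 7 8

0 2 3 5 7 8


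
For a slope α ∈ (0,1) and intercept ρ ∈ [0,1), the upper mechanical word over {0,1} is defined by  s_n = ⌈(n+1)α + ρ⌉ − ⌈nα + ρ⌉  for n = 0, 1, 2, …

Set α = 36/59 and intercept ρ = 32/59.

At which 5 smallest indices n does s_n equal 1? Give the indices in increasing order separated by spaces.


n=0: ⌈68/59⌉−⌈32/59⌉ = 2−1 = 1  ← one
n=1: ⌈104/59⌉−⌈68/59⌉ = 2−2 = 0
n=2: ⌈140/59⌉−⌈104/59⌉ = 3−2 = 1  ← one
n=3: ⌈176/59⌉−⌈140/59⌉ = 3−3 = 0
n=4: ⌈212/59⌉−⌈176/59⌉ = 4−3 = 1  ← one
n=5: ⌈248/59⌉−⌈212/59⌉ = 5−4 = 1  ← one
n=6: ⌈284/59⌉−⌈248/59⌉ = 5−5 = 0
n=7: ⌈320/59⌉−⌈284/59⌉ = 6−5 = 1  ← one
positions of the first 5 ones: 0 2 4 5 7

0 2 4 5 7


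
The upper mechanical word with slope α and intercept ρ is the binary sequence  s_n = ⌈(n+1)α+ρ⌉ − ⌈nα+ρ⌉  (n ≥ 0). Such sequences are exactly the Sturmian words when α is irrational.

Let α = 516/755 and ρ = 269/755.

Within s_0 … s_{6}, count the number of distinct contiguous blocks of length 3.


3

t_n = ⌈(n·516+269)/755⌉ for n = 0 … 7:
  n=0…7: ⌈269/755⌉=1 ⌈785/755⌉=2 ⌈1301/755⌉=2 ⌈1817/755⌉=3 ⌈2333/755⌉=4 ⌈2849/755⌉=4 ⌈3365/755⌉=5 ⌈3881/755⌉=6
s_n = t_(n+1) − t_n for n = 0 … 6 gives
prefix = 1011011
slide a length-3 window over [0..2] … [4..6] (5 windows); first occurrence of each distinct factor:
  [  0..  2] 101
  [  1..  3] 011
  [  2..  4] 110
  (the other 2 windows repeat one of these)
distinct factors: {011, 101, 110}
count = 3  (Sturmian bound for length 3 is 4)


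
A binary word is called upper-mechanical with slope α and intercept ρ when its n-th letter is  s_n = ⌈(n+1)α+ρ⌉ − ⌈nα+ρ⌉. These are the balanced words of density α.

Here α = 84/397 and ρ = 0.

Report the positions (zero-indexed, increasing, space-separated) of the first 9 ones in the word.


0 4 9 14 18 23 28 33 37

n=0: ⌈84/397⌉−⌈0/397⌉ = 1−0 = 1  ← one
n=1: ⌈168/397⌉−⌈84/397⌉ = 1−1 = 0
n=2: ⌈252/397⌉−⌈168/397⌉ = 1−1 = 0
n=3: ⌈336/397⌉−⌈252/397⌉ = 1−1 = 0
n=4: ⌈420/397⌉−⌈336/397⌉ = 2−1 = 1  ← one
n=5: ⌈504/397⌉−⌈420/397⌉ = 2−2 = 0
n=6: ⌈588/397⌉−⌈504/397⌉ = 2−2 = 0
n=7: ⌈672/397⌉−⌈588/397⌉ = 2−2 = 0
n=8: ⌈756/397⌉−⌈672/397⌉ = 2−2 = 0
n=9: ⌈840/397⌉−⌈756/397⌉ = 3−2 = 1  ← one
n=10: ⌈924/397⌉−⌈840/397⌉ = 3−3 = 0
n=11: ⌈1008/397⌉−⌈924/397⌉ = 3−3 = 0
n=12: ⌈1092/397⌉−⌈1008/397⌉ = 3−3 = 0
n=13: ⌈1176/397⌉−⌈1092/397⌉ = 3−3 = 0
n=14: ⌈1260/397⌉−⌈1176/397⌉ = 4−3 = 1  ← one
n=15: ⌈1344/397⌉−⌈1260/397⌉ = 4−4 = 0
n=16: ⌈1428/397⌉−⌈1344/397⌉ = 4−4 = 0
n=17: ⌈1512/397⌉−⌈1428/397⌉ = 4−4 = 0
n=18: ⌈1596/397⌉−⌈1512/397⌉ = 5−4 = 1  ← one
n=19: ⌈1680/397⌉−⌈1596/397⌉ = 5−5 = 0
n=20: ⌈1764/397⌉−⌈1680/397⌉ = 5−5 = 0
n=21: ⌈1848/397⌉−⌈1764/397⌉ = 5−5 = 0
n=22: ⌈1932/397⌉−⌈1848/397⌉ = 5−5 = 0
n=23: ⌈2016/397⌉−⌈1932/397⌉ = 6−5 = 1  ← one
n=24: ⌈2100/397⌉−⌈2016/397⌉ = 6−6 = 0
n=25: ⌈2184/397⌉−⌈2100/397⌉ = 6−6 = 0
n=26: ⌈2268/397⌉−⌈2184/397⌉ = 6−6 = 0
n=27: ⌈2352/397⌉−⌈2268/397⌉ = 6−6 = 0
n=28: ⌈2436/397⌉−⌈2352/397⌉ = 7−6 = 1  ← one
n=29: ⌈2520/397⌉−⌈2436/397⌉ = 7−7 = 0
n=30: ⌈2604/397⌉−⌈2520/397⌉ = 7−7 = 0
n=31: ⌈2688/397⌉−⌈2604/397⌉ = 7−7 = 0
n=32: ⌈2772/397⌉−⌈2688/397⌉ = 7−7 = 0
n=33: ⌈2856/397⌉−⌈2772/397⌉ = 8−7 = 1  ← one
n=34: ⌈2940/397⌉−⌈2856/397⌉ = 8−8 = 0
n=35: ⌈3024/397⌉−⌈2940/397⌉ = 8−8 = 0
n=36: ⌈3108/397⌉−⌈3024/397⌉ = 8−8 = 0
n=37: ⌈3192/397⌉−⌈3108/397⌉ = 9−8 = 1  ← one
positions of the first 9 ones: 0 4 9 14 18 23 28 33 37


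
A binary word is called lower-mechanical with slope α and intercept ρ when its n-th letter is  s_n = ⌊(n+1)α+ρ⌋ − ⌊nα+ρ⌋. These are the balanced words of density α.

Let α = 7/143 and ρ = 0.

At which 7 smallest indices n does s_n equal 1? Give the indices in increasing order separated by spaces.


20 40 61 81 102 122 142

n=0: ⌊7/143⌋−⌊0/143⌋ = 0−0 = 0
n=1: ⌊14/143⌋−⌊7/143⌋ = 0−0 = 0
  …
n=20: ⌊147/143⌋−⌊140/143⌋ = 1−0 = 1  ← one
n=21: ⌊154/143⌋−⌊147/143⌋ = 1−1 = 0
n=22: ⌊161/143⌋−⌊154/143⌋ = 1−1 = 0
  …
n=40: ⌊287/143⌋−⌊280/143⌋ = 2−1 = 1  ← one
n=41: ⌊294/143⌋−⌊287/143⌋ = 2−2 = 0
n=42: ⌊301/143⌋−⌊294/143⌋ = 2−2 = 0
  …
n=61: ⌊434/143⌋−⌊427/143⌋ = 3−2 = 1  ← one
n=62: ⌊441/143⌋−⌊434/143⌋ = 3−3 = 0
n=63: ⌊448/143⌋−⌊441/143⌋ = 3−3 = 0
  …
n=81: ⌊574/143⌋−⌊567/143⌋ = 4−3 = 1  ← one
n=82: ⌊581/143⌋−⌊574/143⌋ = 4−4 = 0
n=83: ⌊588/143⌋−⌊581/143⌋ = 4−4 = 0
  …
n=102: ⌊721/143⌋−⌊714/143⌋ = 5−4 = 1  ← one
n=103: ⌊728/143⌋−⌊721/143⌋ = 5−5 = 0
n=104: ⌊735/143⌋−⌊728/143⌋ = 5−5 = 0
  …
n=122: ⌊861/143⌋−⌊854/143⌋ = 6−5 = 1  ← one
n=123: ⌊868/143⌋−⌊861/143⌋ = 6−6 = 0
n=124: ⌊875/143⌋−⌊868/143⌋ = 6−6 = 0
  …
n=142: ⌊1001/143⌋−⌊994/143⌋ = 7−6 = 1  ← one
positions of the first 7 ones: 20 40 61 81 102 122 142


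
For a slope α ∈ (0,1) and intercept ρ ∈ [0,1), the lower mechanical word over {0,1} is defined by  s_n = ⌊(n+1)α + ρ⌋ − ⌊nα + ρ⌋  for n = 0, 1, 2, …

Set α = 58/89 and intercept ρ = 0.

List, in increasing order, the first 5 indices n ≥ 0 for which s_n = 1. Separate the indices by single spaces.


1 3 4 6 7

n=0: ⌊58/89⌋−⌊0/89⌋ = 0−0 = 0
n=1: ⌊116/89⌋−⌊58/89⌋ = 1−0 = 1  ← one
n=2: ⌊174/89⌋−⌊116/89⌋ = 1−1 = 0
n=3: ⌊232/89⌋−⌊174/89⌋ = 2−1 = 1  ← one
n=4: ⌊290/89⌋−⌊232/89⌋ = 3−2 = 1  ← one
n=5: ⌊348/89⌋−⌊290/89⌋ = 3−3 = 0
n=6: ⌊406/89⌋−⌊348/89⌋ = 4−3 = 1  ← one
n=7: ⌊464/89⌋−⌊406/89⌋ = 5−4 = 1  ← one
positions of the first 5 ones: 1 3 4 6 7


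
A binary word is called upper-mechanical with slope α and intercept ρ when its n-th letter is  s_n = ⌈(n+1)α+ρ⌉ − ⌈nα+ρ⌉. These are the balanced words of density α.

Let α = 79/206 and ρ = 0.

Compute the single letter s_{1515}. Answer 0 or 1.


1

(n+1)α + ρ = (1516·79) / 206 = 119764/206
nα + ρ     = (1515·79) / 206 = 119685/206
⌈119764/206⌉ = 582,  ⌈119685/206⌉ = 581
s_{1515} = 582 − 581 = 1


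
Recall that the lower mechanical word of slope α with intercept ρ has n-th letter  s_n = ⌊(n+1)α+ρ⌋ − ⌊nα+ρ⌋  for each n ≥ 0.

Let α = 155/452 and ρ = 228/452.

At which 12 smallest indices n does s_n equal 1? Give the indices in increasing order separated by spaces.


1 4 7 10 13 16 18 21 24 27 30 33

n=0: ⌊383/452⌋−⌊228/452⌋ = 0−0 = 0
n=1: ⌊538/452⌋−⌊383/452⌋ = 1−0 = 1  ← one
n=2: ⌊693/452⌋−⌊538/452⌋ = 1−1 = 0
n=3: ⌊848/452⌋−⌊693/452⌋ = 1−1 = 0
n=4: ⌊1003/452⌋−⌊848/452⌋ = 2−1 = 1  ← one
n=5: ⌊1158/452⌋−⌊1003/452⌋ = 2−2 = 0
n=6: ⌊1313/452⌋−⌊1158/452⌋ = 2−2 = 0
n=7: ⌊1468/452⌋−⌊1313/452⌋ = 3−2 = 1  ← one
n=8: ⌊1623/452⌋−⌊1468/452⌋ = 3−3 = 0
n=9: ⌊1778/452⌋−⌊1623/452⌋ = 3−3 = 0
n=10: ⌊1933/452⌋−⌊1778/452⌋ = 4−3 = 1  ← one
n=11: ⌊2088/452⌋−⌊1933/452⌋ = 4−4 = 0
n=12: ⌊2243/452⌋−⌊2088/452⌋ = 4−4 = 0
n=13: ⌊2398/452⌋−⌊2243/452⌋ = 5−4 = 1  ← one
n=14: ⌊2553/452⌋−⌊2398/452⌋ = 5−5 = 0
n=15: ⌊2708/452⌋−⌊2553/452⌋ = 5−5 = 0
n=16: ⌊2863/452⌋−⌊2708/452⌋ = 6−5 = 1  ← one
n=17: ⌊3018/452⌋−⌊2863/452⌋ = 6−6 = 0
n=18: ⌊3173/452⌋−⌊3018/452⌋ = 7−6 = 1  ← one
n=19: ⌊3328/452⌋−⌊3173/452⌋ = 7−7 = 0
n=20: ⌊3483/452⌋−⌊3328/452⌋ = 7−7 = 0
n=21: ⌊3638/452⌋−⌊3483/452⌋ = 8−7 = 1  ← one
n=22: ⌊3793/452⌋−⌊3638/452⌋ = 8−8 = 0
n=23: ⌊3948/452⌋−⌊3793/452⌋ = 8−8 = 0
n=24: ⌊4103/452⌋−⌊3948/452⌋ = 9−8 = 1  ← one
n=25: ⌊4258/452⌋−⌊4103/452⌋ = 9−9 = 0
n=26: ⌊4413/452⌋−⌊4258/452⌋ = 9−9 = 0
n=27: ⌊4568/452⌋−⌊4413/452⌋ = 10−9 = 1  ← one
n=28: ⌊4723/452⌋−⌊4568/452⌋ = 10−10 = 0
n=29: ⌊4878/452⌋−⌊4723/452⌋ = 10−10 = 0
n=30: ⌊5033/452⌋−⌊4878/452⌋ = 11−10 = 1  ← one
n=31: ⌊5188/452⌋−⌊5033/452⌋ = 11−11 = 0
n=32: ⌊5343/452⌋−⌊5188/452⌋ = 11−11 = 0
n=33: ⌊5498/452⌋−⌊5343/452⌋ = 12−11 = 1  ← one
positions of the first 12 ones: 1 4 7 10 13 16 18 21 24 27 30 33


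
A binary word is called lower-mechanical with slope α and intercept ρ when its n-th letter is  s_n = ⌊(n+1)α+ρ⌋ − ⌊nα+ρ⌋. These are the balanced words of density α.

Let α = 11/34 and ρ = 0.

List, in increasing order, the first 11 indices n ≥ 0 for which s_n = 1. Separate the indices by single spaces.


n=0: ⌊11/34⌋−⌊0/34⌋ = 0−0 = 0
n=1: ⌊22/34⌋−⌊11/34⌋ = 0−0 = 0
n=2: ⌊33/34⌋−⌊22/34⌋ = 0−0 = 0
n=3: ⌊44/34⌋−⌊33/34⌋ = 1−0 = 1  ← one
n=4: ⌊55/34⌋−⌊44/34⌋ = 1−1 = 0
n=5: ⌊66/34⌋−⌊55/34⌋ = 1−1 = 0
n=6: ⌊77/34⌋−⌊66/34⌋ = 2−1 = 1  ← one
n=7: ⌊88/34⌋−⌊77/34⌋ = 2−2 = 0
n=8: ⌊99/34⌋−⌊88/34⌋ = 2−2 = 0
n=9: ⌊110/34⌋−⌊99/34⌋ = 3−2 = 1  ← one
n=10: ⌊121/34⌋−⌊110/34⌋ = 3−3 = 0
n=11: ⌊132/34⌋−⌊121/34⌋ = 3−3 = 0
n=12: ⌊143/34⌋−⌊132/34⌋ = 4−3 = 1  ← one
n=13: ⌊154/34⌋−⌊143/34⌋ = 4−4 = 0
n=14: ⌊165/34⌋−⌊154/34⌋ = 4−4 = 0
n=15: ⌊176/34⌋−⌊165/34⌋ = 5−4 = 1  ← one
n=16: ⌊187/34⌋−⌊176/34⌋ = 5−5 = 0
n=17: ⌊198/34⌋−⌊187/34⌋ = 5−5 = 0
n=18: ⌊209/34⌋−⌊198/34⌋ = 6−5 = 1  ← one
n=19: ⌊220/34⌋−⌊209/34⌋ = 6−6 = 0
n=20: ⌊231/34⌋−⌊220/34⌋ = 6−6 = 0
n=21: ⌊242/34⌋−⌊231/34⌋ = 7−6 = 1  ← one
n=22: ⌊253/34⌋−⌊242/34⌋ = 7−7 = 0
n=23: ⌊264/34⌋−⌊253/34⌋ = 7−7 = 0
n=24: ⌊275/34⌋−⌊264/34⌋ = 8−7 = 1  ← one
n=25: ⌊286/34⌋−⌊275/34⌋ = 8−8 = 0
n=26: ⌊297/34⌋−⌊286/34⌋ = 8−8 = 0
n=27: ⌊308/34⌋−⌊297/34⌋ = 9−8 = 1  ← one
n=28: ⌊319/34⌋−⌊308/34⌋ = 9−9 = 0
n=29: ⌊330/34⌋−⌊319/34⌋ = 9−9 = 0
n=30: ⌊341/34⌋−⌊330/34⌋ = 10−9 = 1  ← one
n=31: ⌊352/34⌋−⌊341/34⌋ = 10−10 = 0
n=32: ⌊363/34⌋−⌊352/34⌋ = 10−10 = 0
n=33: ⌊374/34⌋−⌊363/34⌋ = 11−10 = 1  ← one
positions of the first 11 ones: 3 6 9 12 15 18 21 24 27 30 33

3 6 9 12 15 18 21 24 27 30 33


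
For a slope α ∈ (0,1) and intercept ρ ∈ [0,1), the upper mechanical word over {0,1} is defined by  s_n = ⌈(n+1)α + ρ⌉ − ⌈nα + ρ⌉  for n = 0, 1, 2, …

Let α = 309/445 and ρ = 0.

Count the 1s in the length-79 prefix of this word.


55

#1s = Σ_{n=0}^{78} s_n = Σ_{n=0}^{78} (⌈(n+1)α+ρ⌉ − ⌈nα+ρ⌉)
the sum telescopes: every ⌈nα+ρ⌉ with 0 < n < 79 appears once with + and once with −, leaving ⌈79α+ρ⌉ − ⌈0·α+ρ⌉
79α + ρ = (79·309) / 445 = 24411/445
ρ = 0/445
⌈24411/445⌉ = 55,  ⌈0/445⌉ = 0
#1s = 55 − 0 = 55


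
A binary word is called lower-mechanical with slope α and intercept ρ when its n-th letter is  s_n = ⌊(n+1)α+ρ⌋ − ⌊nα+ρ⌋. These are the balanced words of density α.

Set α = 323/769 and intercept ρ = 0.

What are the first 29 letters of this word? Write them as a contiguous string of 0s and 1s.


n=0: ⌊(1·323)/769⌋ − ⌊(0·323)/769⌋ = ⌊323/769⌋ − ⌊0/769⌋ = 0 − 0 = 0
n=1: ⌊(2·323)/769⌋ − ⌊(1·323)/769⌋ = ⌊646/769⌋ − ⌊323/769⌋ = 0 − 0 = 0
n=2: ⌊(3·323)/769⌋ − ⌊(2·323)/769⌋ = ⌊969/769⌋ − ⌊646/769⌋ = 1 − 0 = 1
n=3: ⌊(4·323)/769⌋ − ⌊(3·323)/769⌋ = ⌊1292/769⌋ − ⌊969/769⌋ = 1 − 1 = 0
n=4: ⌊(5·323)/769⌋ − ⌊(4·323)/769⌋ = ⌊1615/769⌋ − ⌊1292/769⌋ = 2 − 1 = 1
n=5: ⌊(6·323)/769⌋ − ⌊(5·323)/769⌋ = ⌊1938/769⌋ − ⌊1615/769⌋ = 2 − 2 = 0
n=6: ⌊(7·323)/769⌋ − ⌊(6·323)/769⌋ = ⌊2261/769⌋ − ⌊1938/769⌋ = 2 − 2 = 0
n=7: ⌊(8·323)/769⌋ − ⌊(7·323)/769⌋ = ⌊2584/769⌋ − ⌊2261/769⌋ = 3 − 2 = 1
n=8: ⌊(9·323)/769⌋ − ⌊(8·323)/769⌋ = ⌊2907/769⌋ − ⌊2584/769⌋ = 3 − 3 = 0
n=9: ⌊(10·323)/769⌋ − ⌊(9·323)/769⌋ = ⌊3230/769⌋ − ⌊2907/769⌋ = 4 − 3 = 1
n=10: ⌊(11·323)/769⌋ − ⌊(10·323)/769⌋ = ⌊3553/769⌋ − ⌊3230/769⌋ = 4 − 4 = 0
n=11: ⌊(12·323)/769⌋ − ⌊(11·323)/769⌋ = ⌊3876/769⌋ − ⌊3553/769⌋ = 5 − 4 = 1
n=12: ⌊(13·323)/769⌋ − ⌊(12·323)/769⌋ = ⌊4199/769⌋ − ⌊3876/769⌋ = 5 − 5 = 0
n=13: ⌊(14·323)/769⌋ − ⌊(13·323)/769⌋ = ⌊4522/769⌋ − ⌊4199/769⌋ = 5 − 5 = 0
n=14: ⌊(15·323)/769⌋ − ⌊(14·323)/769⌋ = ⌊4845/769⌋ − ⌊4522/769⌋ = 6 − 5 = 1
n=15: ⌊(16·323)/769⌋ − ⌊(15·323)/769⌋ = ⌊5168/769⌋ − ⌊4845/769⌋ = 6 − 6 = 0
n=16: ⌊(17·323)/769⌋ − ⌊(16·323)/769⌋ = ⌊5491/769⌋ − ⌊5168/769⌋ = 7 − 6 = 1
n=17: ⌊(18·323)/769⌋ − ⌊(17·323)/769⌋ = ⌊5814/769⌋ − ⌊5491/769⌋ = 7 − 7 = 0
n=18: ⌊(19·323)/769⌋ − ⌊(18·323)/769⌋ = ⌊6137/769⌋ − ⌊5814/769⌋ = 7 − 7 = 0
n=19: ⌊(20·323)/769⌋ − ⌊(19·323)/769⌋ = ⌊6460/769⌋ − ⌊6137/769⌋ = 8 − 7 = 1
n=20: ⌊(21·323)/769⌋ − ⌊(20·323)/769⌋ = ⌊6783/769⌋ − ⌊6460/769⌋ = 8 − 8 = 0
n=21: ⌊(22·323)/769⌋ − ⌊(21·323)/769⌋ = ⌊7106/769⌋ − ⌊6783/769⌋ = 9 − 8 = 1
n=22: ⌊(23·323)/769⌋ − ⌊(22·323)/769⌋ = ⌊7429/769⌋ − ⌊7106/769⌋ = 9 − 9 = 0
n=23: ⌊(24·323)/769⌋ − ⌊(23·323)/769⌋ = ⌊7752/769⌋ − ⌊7429/769⌋ = 10 − 9 = 1
n=24: ⌊(25·323)/769⌋ − ⌊(24·323)/769⌋ = ⌊8075/769⌋ − ⌊7752/769⌋ = 10 − 10 = 0
n=25: ⌊(26·323)/769⌋ − ⌊(25·323)/769⌋ = ⌊8398/769⌋ − ⌊8075/769⌋ = 10 − 10 = 0
n=26: ⌊(27·323)/769⌋ − ⌊(26·323)/769⌋ = ⌊8721/769⌋ − ⌊8398/769⌋ = 11 − 10 = 1
n=27: ⌊(28·323)/769⌋ − ⌊(27·323)/769⌋ = ⌊9044/769⌋ − ⌊8721/769⌋ = 11 − 11 = 0
n=28: ⌊(29·323)/769⌋ − ⌊(28·323)/769⌋ = ⌊9367/769⌋ − ⌊9044/769⌋ = 12 − 11 = 1

00101001010100101001010100101


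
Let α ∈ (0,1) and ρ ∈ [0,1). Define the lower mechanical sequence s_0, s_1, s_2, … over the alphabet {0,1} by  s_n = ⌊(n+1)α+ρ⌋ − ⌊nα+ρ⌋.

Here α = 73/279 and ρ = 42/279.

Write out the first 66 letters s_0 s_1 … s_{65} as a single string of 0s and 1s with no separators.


n=0: ⌊(1·73+42)/279⌋ − ⌊(0·73+42)/279⌋ = ⌊115/279⌋ − ⌊42/279⌋ = 0 − 0 = 0
n=1: ⌊(2·73+42)/279⌋ − ⌊(1·73+42)/279⌋ = ⌊188/279⌋ − ⌊115/279⌋ = 0 − 0 = 0
n=2: ⌊(3·73+42)/279⌋ − ⌊(2·73+42)/279⌋ = ⌊261/279⌋ − ⌊188/279⌋ = 0 − 0 = 0
n=3: ⌊(4·73+42)/279⌋ − ⌊(3·73+42)/279⌋ = ⌊334/279⌋ − ⌊261/279⌋ = 1 − 0 = 1
n=4: ⌊(5·73+42)/279⌋ − ⌊(4·73+42)/279⌋ = ⌊407/279⌋ − ⌊334/279⌋ = 1 − 1 = 0
n=5: ⌊(6·73+42)/279⌋ − ⌊(5·73+42)/279⌋ = ⌊480/279⌋ − ⌊407/279⌋ = 1 − 1 = 0
n=6: ⌊(7·73+42)/279⌋ − ⌊(6·73+42)/279⌋ = ⌊553/279⌋ − ⌊480/279⌋ = 1 − 1 = 0
n=7: ⌊(8·73+42)/279⌋ − ⌊(7·73+42)/279⌋ = ⌊626/279⌋ − ⌊553/279⌋ = 2 − 1 = 1
n=8: ⌊(9·73+42)/279⌋ − ⌊(8·73+42)/279⌋ = ⌊699/279⌋ − ⌊626/279⌋ = 2 − 2 = 0
n=9: ⌊(10·73+42)/279⌋ − ⌊(9·73+42)/279⌋ = ⌊772/279⌋ − ⌊699/279⌋ = 2 − 2 = 0
n=10: ⌊(11·73+42)/279⌋ − ⌊(10·73+42)/279⌋ = ⌊845/279⌋ − ⌊772/279⌋ = 3 − 2 = 1
n=11: ⌊(12·73+42)/279⌋ − ⌊(11·73+42)/279⌋ = ⌊918/279⌋ − ⌊845/279⌋ = 3 − 3 = 0
n=12: ⌊(13·73+42)/279⌋ − ⌊(12·73+42)/279⌋ = ⌊991/279⌋ − ⌊918/279⌋ = 3 − 3 = 0
n=13: ⌊(14·73+42)/279⌋ − ⌊(13·73+42)/279⌋ = ⌊1064/279⌋ − ⌊991/279⌋ = 3 − 3 = 0
n=14: ⌊(15·73+42)/279⌋ − ⌊(14·73+42)/279⌋ = ⌊1137/279⌋ − ⌊1064/279⌋ = 4 − 3 = 1
n=15: ⌊(16·73+42)/279⌋ − ⌊(15·73+42)/279⌋ = ⌊1210/279⌋ − ⌊1137/279⌋ = 4 − 4 = 0
n=16: ⌊(17·73+42)/279⌋ − ⌊(16·73+42)/279⌋ = ⌊1283/279⌋ − ⌊1210/279⌋ = 4 − 4 = 0
n=17: ⌊(18·73+42)/279⌋ − ⌊(17·73+42)/279⌋ = ⌊1356/279⌋ − ⌊1283/279⌋ = 4 − 4 = 0
n=18: ⌊(19·73+42)/279⌋ − ⌊(18·73+42)/279⌋ = ⌊1429/279⌋ − ⌊1356/279⌋ = 5 − 4 = 1
n=19: ⌊(20·73+42)/279⌋ − ⌊(19·73+42)/279⌋ = ⌊1502/279⌋ − ⌊1429/279⌋ = 5 − 5 = 0
n=20: ⌊(21·73+42)/279⌋ − ⌊(20·73+42)/279⌋ = ⌊1575/279⌋ − ⌊1502/279⌋ = 5 − 5 = 0
n=21: ⌊(22·73+42)/279⌋ − ⌊(21·73+42)/279⌋ = ⌊1648/279⌋ − ⌊1575/279⌋ = 5 − 5 = 0
n=22: ⌊(23·73+42)/279⌋ − ⌊(22·73+42)/279⌋ = ⌊1721/279⌋ − ⌊1648/279⌋ = 6 − 5 = 1
n=23: ⌊(24·73+42)/279⌋ − ⌊(23·73+42)/279⌋ = ⌊1794/279⌋ − ⌊1721/279⌋ = 6 − 6 = 0
n=24: ⌊(25·73+42)/279⌋ − ⌊(24·73+42)/279⌋ = ⌊1867/279⌋ − ⌊1794/279⌋ = 6 − 6 = 0
n=25: ⌊(26·73+42)/279⌋ − ⌊(25·73+42)/279⌋ = ⌊1940/279⌋ − ⌊1867/279⌋ = 6 − 6 = 0
n=26: ⌊(27·73+42)/279⌋ − ⌊(26·73+42)/279⌋ = ⌊2013/279⌋ − ⌊1940/279⌋ = 7 − 6 = 1
n=27: ⌊(28·73+42)/279⌋ − ⌊(27·73+42)/279⌋ = ⌊2086/279⌋ − ⌊2013/279⌋ = 7 − 7 = 0
n=28: ⌊(29·73+42)/279⌋ − ⌊(28·73+42)/279⌋ = ⌊2159/279⌋ − ⌊2086/279⌋ = 7 − 7 = 0
n=29: ⌊(30·73+42)/279⌋ − ⌊(29·73+42)/279⌋ = ⌊2232/279⌋ − ⌊2159/279⌋ = 8 − 7 = 1
n=30: ⌊(31·73+42)/279⌋ − ⌊(30·73+42)/279⌋ = ⌊2305/279⌋ − ⌊2232/279⌋ = 8 − 8 = 0
n=31: ⌊(32·73+42)/279⌋ − ⌊(31·73+42)/279⌋ = ⌊2378/279⌋ − ⌊2305/279⌋ = 8 − 8 = 0
n=32: ⌊(33·73+42)/279⌋ − ⌊(32·73+42)/279⌋ = ⌊2451/279⌋ − ⌊2378/279⌋ = 8 − 8 = 0
n=33: ⌊(34·73+42)/279⌋ − ⌊(33·73+42)/279⌋ = ⌊2524/279⌋ − ⌊2451/279⌋ = 9 − 8 = 1
n=34: ⌊(35·73+42)/279⌋ − ⌊(34·73+42)/279⌋ = ⌊2597/279⌋ − ⌊2524/279⌋ = 9 − 9 = 0
n=35: ⌊(36·73+42)/279⌋ − ⌊(35·73+42)/279⌋ = ⌊2670/279⌋ − ⌊2597/279⌋ = 9 − 9 = 0
n=36: ⌊(37·73+42)/279⌋ − ⌊(36·73+42)/279⌋ = ⌊2743/279⌋ − ⌊2670/279⌋ = 9 − 9 = 0
n=37: ⌊(38·73+42)/279⌋ − ⌊(37·73+42)/279⌋ = ⌊2816/279⌋ − ⌊2743/279⌋ = 10 − 9 = 1
n=38: ⌊(39·73+42)/279⌋ − ⌊(38·73+42)/279⌋ = ⌊2889/279⌋ − ⌊2816/279⌋ = 10 − 10 = 0
n=39: ⌊(40·73+42)/279⌋ − ⌊(39·73+42)/279⌋ = ⌊2962/279⌋ − ⌊2889/279⌋ = 10 − 10 = 0
n=40: ⌊(41·73+42)/279⌋ − ⌊(40·73+42)/279⌋ = ⌊3035/279⌋ − ⌊2962/279⌋ = 10 − 10 = 0
n=41: ⌊(42·73+42)/279⌋ − ⌊(41·73+42)/279⌋ = ⌊3108/279⌋ − ⌊3035/279⌋ = 11 − 10 = 1
n=42: ⌊(43·73+42)/279⌋ − ⌊(42·73+42)/279⌋ = ⌊3181/279⌋ − ⌊3108/279⌋ = 11 − 11 = 0
n=43: ⌊(44·73+42)/279⌋ − ⌊(43·73+42)/279⌋ = ⌊3254/279⌋ − ⌊3181/279⌋ = 11 − 11 = 0
n=44: ⌊(45·73+42)/279⌋ − ⌊(44·73+42)/279⌋ = ⌊3327/279⌋ − ⌊3254/279⌋ = 11 − 11 = 0
n=45: ⌊(46·73+42)/279⌋ − ⌊(45·73+42)/279⌋ = ⌊3400/279⌋ − ⌊3327/279⌋ = 12 − 11 = 1
n=46: ⌊(47·73+42)/279⌋ − ⌊(46·73+42)/279⌋ = ⌊3473/279⌋ − ⌊3400/279⌋ = 12 − 12 = 0
n=47: ⌊(48·73+42)/279⌋ − ⌊(47·73+42)/279⌋ = ⌊3546/279⌋ − ⌊3473/279⌋ = 12 − 12 = 0
n=48: ⌊(49·73+42)/279⌋ − ⌊(48·73+42)/279⌋ = ⌊3619/279⌋ − ⌊3546/279⌋ = 12 − 12 = 0
n=49: ⌊(50·73+42)/279⌋ − ⌊(49·73+42)/279⌋ = ⌊3692/279⌋ − ⌊3619/279⌋ = 13 − 12 = 1
n=50: ⌊(51·73+42)/279⌋ − ⌊(50·73+42)/279⌋ = ⌊3765/279⌋ − ⌊3692/279⌋ = 13 − 13 = 0
n=51: ⌊(52·73+42)/279⌋ − ⌊(51·73+42)/279⌋ = ⌊3838/279⌋ − ⌊3765/279⌋ = 13 − 13 = 0
n=52: ⌊(53·73+42)/279⌋ − ⌊(52·73+42)/279⌋ = ⌊3911/279⌋ − ⌊3838/279⌋ = 14 − 13 = 1
n=53: ⌊(54·73+42)/279⌋ − ⌊(53·73+42)/279⌋ = ⌊3984/279⌋ − ⌊3911/279⌋ = 14 − 14 = 0
n=54: ⌊(55·73+42)/279⌋ − ⌊(54·73+42)/279⌋ = ⌊4057/279⌋ − ⌊3984/279⌋ = 14 − 14 = 0
n=55: ⌊(56·73+42)/279⌋ − ⌊(55·73+42)/279⌋ = ⌊4130/279⌋ − ⌊4057/279⌋ = 14 − 14 = 0
n=56: ⌊(57·73+42)/279⌋ − ⌊(56·73+42)/279⌋ = ⌊4203/279⌋ − ⌊4130/279⌋ = 15 − 14 = 1
n=57: ⌊(58·73+42)/279⌋ − ⌊(57·73+42)/279⌋ = ⌊4276/279⌋ − ⌊4203/279⌋ = 15 − 15 = 0
n=58: ⌊(59·73+42)/279⌋ − ⌊(58·73+42)/279⌋ = ⌊4349/279⌋ − ⌊4276/279⌋ = 15 − 15 = 0
n=59: ⌊(60·73+42)/279⌋ − ⌊(59·73+42)/279⌋ = ⌊4422/279⌋ − ⌊4349/279⌋ = 15 − 15 = 0
n=60: ⌊(61·73+42)/279⌋ − ⌊(60·73+42)/279⌋ = ⌊4495/279⌋ − ⌊4422/279⌋ = 16 − 15 = 1
n=61: ⌊(62·73+42)/279⌋ − ⌊(61·73+42)/279⌋ = ⌊4568/279⌋ − ⌊4495/279⌋ = 16 − 16 = 0
n=62: ⌊(63·73+42)/279⌋ − ⌊(62·73+42)/279⌋ = ⌊4641/279⌋ − ⌊4568/279⌋ = 16 − 16 = 0
n=63: ⌊(64·73+42)/279⌋ − ⌊(63·73+42)/279⌋ = ⌊4714/279⌋ − ⌊4641/279⌋ = 16 − 16 = 0
n=64: ⌊(65·73+42)/279⌋ − ⌊(64·73+42)/279⌋ = ⌊4787/279⌋ − ⌊4714/279⌋ = 17 − 16 = 1
n=65: ⌊(66·73+42)/279⌋ − ⌊(65·73+42)/279⌋ = ⌊4860/279⌋ − ⌊4787/279⌋ = 17 − 17 = 0

000100010010001000100010001001000100010001000100010010001000100010
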